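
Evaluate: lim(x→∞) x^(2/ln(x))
This is an exponential indeterminate form.

For exponential indeterminate forms, take the natural log:
  Let L = lim(x→∞) x^(2/ln(x))
  Then ln(L) = lim(x→∞) [exponent × ln(base)]
  Evaluate using L'Hôpital or standard limits, then exponentiate.
  L = e²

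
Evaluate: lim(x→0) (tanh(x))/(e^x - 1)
This is a 0/0 indeterminate form.

Apply L'Hôpital's rule: differentiate numerator and denominator separately.
  f(x) = tanh(x)   ⇒   f'(x) = 1 - tanh(x)^2
  g(x) = e^(x) - 1   ⇒   g'(x) = e^(x)
  lim(x→0) f'(x)/g'(x) = lim(x→0) (1 - tanh(x)^2)/(e^(x))
  = 1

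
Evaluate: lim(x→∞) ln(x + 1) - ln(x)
This is an ∞-∞ indeterminate form.

Combine fractions or rationalize to convert ∞-∞ to 0/0 form:
  lim(x→∞) ln(x + 1) - ln(x) = 0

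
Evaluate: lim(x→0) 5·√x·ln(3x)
This is a 0·∞ indeterminate form.

Rewrite 0·∞ as a quotient (0/0 or ∞/∞ form), then apply L'Hôpital's rule:
  lim(x→0) 5·√x·ln(3x) = 0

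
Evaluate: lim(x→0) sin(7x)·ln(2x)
This is a 0·∞ indeterminate form.

Rewrite 0·∞ as a quotient (0/0 or ∞/∞ form), then apply L'Hôpital's rule:
  lim(x→0) sin(7x)·ln(2x) = 0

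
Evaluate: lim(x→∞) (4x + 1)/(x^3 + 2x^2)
This is an ∞/∞ indeterminate form.

Apply L'Hôpital's rule: differentiate numerator and denominator separately.
  f(x) = 4·x + 1   ⇒   f'(x) = 4
  g(x) = x^3 + 2·x^2   ⇒   g'(x) = 3·x^2 + 4·x
  lim(x→∞) f'(x)/g'(x) = lim(x→∞) (4)/(3·x^2 + 4·x)
  = 0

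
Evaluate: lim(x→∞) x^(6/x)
This is an exponential indeterminate form.

For exponential indeterminate forms, take the natural log:
  Let L = lim(x→∞) x^(6/x)
  Then ln(L) = lim(x→∞) [exponent × ln(base)]
  Evaluate using L'Hôpital or standard limits, then exponentiate.
  L = 1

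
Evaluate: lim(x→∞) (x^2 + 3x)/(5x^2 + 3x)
This is an ∞/∞ indeterminate form.

Apply L'Hôpital's rule: differentiate numerator and denominator separately.
  f(x) = x^2 + 3·x   ⇒   f'(x) = 2·x + 3
  g(x) = 5·x^2 + 3·x   ⇒   g'(x) = 10·x + 3
  lim(x→∞) f'(x)/g'(x) = lim(x→∞) (2·x + 3)/(10·x + 3)
  = 1/5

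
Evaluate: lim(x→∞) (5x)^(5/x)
This is an exponential indeterminate form.

For exponential indeterminate forms, take the natural log:
  Let L = lim(x→∞) (5x)^(5/x)
  Then ln(L) = lim(x→∞) [exponent × ln(base)]
  Evaluate using L'Hôpital or standard limits, then exponentiate.
  L = 1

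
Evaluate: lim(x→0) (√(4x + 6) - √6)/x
This is a standard limit.

Factor or rationalize the expression:
  lim(x→0) (√(4x + 6) - √6)/x = sqrt(6)/3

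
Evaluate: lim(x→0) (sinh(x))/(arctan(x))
This is a 0/0 indeterminate form.

Apply L'Hôpital's rule: differentiate numerator and denominator separately.
  f(x) = sinh(x)   ⇒   f'(x) = cosh(x)
  g(x) = atan(x)   ⇒   g'(x) = 1/(x^2 + 1)
  lim(x→0) f'(x)/g'(x) = lim(x→0) (cosh(x))/(1/(x^2 + 1))
  = 1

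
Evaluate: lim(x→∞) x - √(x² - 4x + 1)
This is an ∞-∞ indeterminate form.

Combine fractions or rationalize to convert ∞-∞ to 0/0 form:
  lim(x→∞) x - √(x² - 4x + 1) = 2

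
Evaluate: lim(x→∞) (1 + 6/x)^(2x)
This is an exponential indeterminate form.

For exponential indeterminate forms, take the natural log:
  Let L = lim(x→∞) (1 + 6/x)^(2x)
  Then ln(L) = lim(x→∞) [exponent × ln(base)]
  Evaluate using L'Hôpital or standard limits, then exponentiate.
  L = e^(12)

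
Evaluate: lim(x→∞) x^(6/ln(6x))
This is an exponential indeterminate form.

For exponential indeterminate forms, take the natural log:
  Let L = lim(x→∞) x^(6/ln(6x))
  Then ln(L) = lim(x→∞) [exponent × ln(base)]
  Evaluate using L'Hôpital or standard limits, then exponentiate.
  L = e^(6)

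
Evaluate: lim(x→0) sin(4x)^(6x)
This is an exponential indeterminate form.

For exponential indeterminate forms, take the natural log:
  Let L = lim(x→0) sin(4x)^(6x)
  Then ln(L) = lim(x→0) [exponent × ln(base)]
  Evaluate using L'Hôpital or standard limits, then exponentiate.
  L = 1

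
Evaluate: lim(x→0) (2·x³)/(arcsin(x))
This is a 0/0 indeterminate form.

Apply L'Hôpital's rule: differentiate numerator and denominator separately.
  f(x) = 2·x^3   ⇒   f'(x) = 6·x^2
  g(x) = asin(x)   ⇒   g'(x) = 1/sqrt(1 - x^2)
  lim(x→0) f'(x)/g'(x) = lim(x→0) (6·x^2)/(1/sqrt(1 - x^2))
  = 0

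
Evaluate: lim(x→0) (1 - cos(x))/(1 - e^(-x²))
This is a 0/0 indeterminate form.

Apply L'Hôpital's rule: differentiate numerator and denominator separately.
  f(x) = 1 - cos(x)   ⇒   f'(x) = sin(x)
  g(x) = 1 - e^(-x^2)   ⇒   g'(x) = 2·x·e^(-x^2)
  lim(x→0) f'(x)/g'(x) = lim(x→0) (sin(x))/(2·x·e^(-x^2))
  = 1/2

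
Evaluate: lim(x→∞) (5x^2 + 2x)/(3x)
This is an ∞/∞ indeterminate form.

Apply L'Hôpital's rule: differentiate numerator and denominator separately.
  f(x) = 5·x^2 + 2·x   ⇒   f'(x) = 10·x + 2
  g(x) = 3·x   ⇒   g'(x) = 3
  lim(x→∞) f'(x)/g'(x) = lim(x→∞) (10·x + 2)/(3)
  = ∞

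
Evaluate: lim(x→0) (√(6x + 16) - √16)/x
This is a standard limit.

Factor or rationalize the expression:
  lim(x→0) (√(6x + 16) - √16)/x = 3/4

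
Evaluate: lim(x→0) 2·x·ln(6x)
This is a 0·∞ indeterminate form.

Rewrite 0·∞ as a quotient (0/0 or ∞/∞ form), then apply L'Hôpital's rule:
  lim(x→0) 2·x·ln(6x) = 0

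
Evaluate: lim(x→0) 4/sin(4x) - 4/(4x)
This is an ∞-∞ indeterminate form.

Combine fractions or rationalize to convert ∞-∞ to 0/0 form:
  lim(x→0) 4/sin(4x) - 4/(4x) = 0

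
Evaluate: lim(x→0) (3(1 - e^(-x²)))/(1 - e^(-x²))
This is a 0/0 indeterminate form.

Apply L'Hôpital's rule: differentiate numerator and denominator separately.
  f(x) = 3 - 3·e^(-x^2)   ⇒   f'(x) = 6·x·e^(-x^2)
  g(x) = 1 - e^(-x^2)   ⇒   g'(x) = 2·x·e^(-x^2)
  lim(x→0) f'(x)/g'(x) = lim(x→0) (6·x·e^(-x^2))/(2·x·e^(-x^2))
  = 3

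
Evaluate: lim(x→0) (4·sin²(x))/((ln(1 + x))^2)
This is a 0/0 indeterminate form.

Apply L'Hôpital's rule: differentiate numerator and denominator separately.
  f(x) = 4·sin(x)^2   ⇒   f'(x) = 8·sin(x)·cos(x)
  g(x) = ln(x + 1)^2   ⇒   g'(x) = 2·ln(x + 1)/(x + 1)
  lim(x→0) f'(x)/g'(x) = lim(x→0) (8·sin(x)·cos(x))/(2·ln(x + 1)/(x + 1))
  = 4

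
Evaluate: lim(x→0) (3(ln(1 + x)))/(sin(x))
This is a 0/0 indeterminate form.

Apply L'Hôpital's rule: differentiate numerator and denominator separately.
  f(x) = 3·ln(x + 1)   ⇒   f'(x) = 3/(x + 1)
  g(x) = sin(x)   ⇒   g'(x) = cos(x)
  lim(x→0) f'(x)/g'(x) = lim(x→0) (3/(x + 1))/(cos(x))
  = 3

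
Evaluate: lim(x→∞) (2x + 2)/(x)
This is an ∞/∞ indeterminate form.

Apply L'Hôpital's rule: differentiate numerator and denominator separately.
  f(x) = 2·x + 2   ⇒   f'(x) = 2
  g(x) = x   ⇒   g'(x) = 1
  lim(x→∞) f'(x)/g'(x) = lim(x→∞) (2)/(1)
  = 2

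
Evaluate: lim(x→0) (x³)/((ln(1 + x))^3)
This is a 0/0 indeterminate form.

Apply L'Hôpital's rule: differentiate numerator and denominator separately.
  f(x) = x^3   ⇒   f'(x) = 3·x^2
  g(x) = ln(x + 1)^3   ⇒   g'(x) = 3·ln(x + 1)^2/(x + 1)
  lim(x→0) f'(x)/g'(x) = lim(x→0) (3·x^2)/(3·ln(x + 1)^2/(x + 1))
  = 1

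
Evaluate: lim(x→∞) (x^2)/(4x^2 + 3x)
This is an ∞/∞ indeterminate form.

Apply L'Hôpital's rule: differentiate numerator and denominator separately.
  f(x) = x^2   ⇒   f'(x) = 2·x
  g(x) = 4·x^2 + 3·x   ⇒   g'(x) = 8·x + 3
  lim(x→∞) f'(x)/g'(x) = lim(x→∞) (2·x)/(8·x + 3)
  = 1/4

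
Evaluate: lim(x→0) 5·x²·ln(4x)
This is a 0·∞ indeterminate form.

Rewrite 0·∞ as a quotient (0/0 or ∞/∞ form), then apply L'Hôpital's rule:
  lim(x→0) 5·x²·ln(4x) = 0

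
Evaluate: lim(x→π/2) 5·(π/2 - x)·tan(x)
This is a 0·∞ indeterminate form.

Rewrite 0·∞ as a quotient (0/0 or ∞/∞ form), then apply L'Hôpital's rule:
  lim(x→π/2) 5·(π/2 - x)·tan(x) = 5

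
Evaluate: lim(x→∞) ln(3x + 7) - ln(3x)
This is an ∞-∞ indeterminate form.

Combine fractions or rationalize to convert ∞-∞ to 0/0 form:
  lim(x→∞) ln(3x + 7) - ln(3x) = 0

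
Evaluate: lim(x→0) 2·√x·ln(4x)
This is a 0·∞ indeterminate form.

Rewrite 0·∞ as a quotient (0/0 or ∞/∞ form), then apply L'Hôpital's rule:
  lim(x→0) 2·√x·ln(4x) = 0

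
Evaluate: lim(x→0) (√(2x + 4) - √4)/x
This is a standard limit.

Factor or rationalize the expression:
  lim(x→0) (√(2x + 4) - √4)/x = 1/2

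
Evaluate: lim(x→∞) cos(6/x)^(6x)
This is an exponential indeterminate form.

For exponential indeterminate forms, take the natural log:
  Let L = lim(x→∞) cos(6/x)^(6x)
  Then ln(L) = lim(x→∞) [exponent × ln(base)]
  Evaluate using L'Hôpital or standard limits, then exponentiate.
  L = 1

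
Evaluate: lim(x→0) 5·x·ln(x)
This is a 0·∞ indeterminate form.

Rewrite 0·∞ as a quotient (0/0 or ∞/∞ form), then apply L'Hôpital's rule:
  lim(x→0) 5·x·ln(x) = 0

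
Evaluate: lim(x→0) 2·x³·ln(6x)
This is a 0·∞ indeterminate form.

Rewrite 0·∞ as a quotient (0/0 or ∞/∞ form), then apply L'Hôpital's rule:
  lim(x→0) 2·x³·ln(6x) = 0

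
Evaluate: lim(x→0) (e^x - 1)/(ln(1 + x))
This is a 0/0 indeterminate form.

Apply L'Hôpital's rule: differentiate numerator and denominator separately.
  f(x) = e^(x) - 1   ⇒   f'(x) = e^(x)
  g(x) = ln(x + 1)   ⇒   g'(x) = 1/(x + 1)
  lim(x→0) f'(x)/g'(x) = lim(x→0) (e^(x))/(1/(x + 1))
  = 1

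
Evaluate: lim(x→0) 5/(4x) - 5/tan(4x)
This is an ∞-∞ indeterminate form.

Combine fractions or rationalize to convert ∞-∞ to 0/0 form:
  lim(x→0) 5/(4x) - 5/tan(4x) = 0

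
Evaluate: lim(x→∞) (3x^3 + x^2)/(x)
This is an ∞/∞ indeterminate form.

Apply L'Hôpital's rule: differentiate numerator and denominator separately.
  f(x) = 3·x^3 + x^2   ⇒   f'(x) = 9·x^2 + 2·x
  g(x) = x   ⇒   g'(x) = 1
  lim(x→∞) f'(x)/g'(x) = lim(x→∞) (9·x^2 + 2·x)/(1)
  = ∞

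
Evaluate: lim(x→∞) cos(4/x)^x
This is an exponential indeterminate form.

For exponential indeterminate forms, take the natural log:
  Let L = lim(x→∞) cos(4/x)^x
  Then ln(L) = lim(x→∞) [exponent × ln(base)]
  Evaluate using L'Hôpital or standard limits, then exponentiate.
  L = 1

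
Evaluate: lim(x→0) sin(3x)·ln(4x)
This is a 0·∞ indeterminate form.

Rewrite 0·∞ as a quotient (0/0 or ∞/∞ form), then apply L'Hôpital's rule:
  lim(x→0) sin(3x)·ln(4x) = 0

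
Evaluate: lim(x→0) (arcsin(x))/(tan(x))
This is a 0/0 indeterminate form.

Apply L'Hôpital's rule: differentiate numerator and denominator separately.
  f(x) = asin(x)   ⇒   f'(x) = 1/sqrt(1 - x^2)
  g(x) = tan(x)   ⇒   g'(x) = tan(x)^2 + 1
  lim(x→0) f'(x)/g'(x) = lim(x→0) (1/sqrt(1 - x^2))/(tan(x)^2 + 1)
  = 1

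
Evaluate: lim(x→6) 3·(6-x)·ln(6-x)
This is a 0·∞ indeterminate form.

Rewrite 0·∞ as a quotient (0/0 or ∞/∞ form), then apply L'Hôpital's rule:
  lim(x→6) 3·(6-x)·ln(6-x) = 0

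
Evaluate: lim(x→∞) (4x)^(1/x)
This is an exponential indeterminate form.

For exponential indeterminate forms, take the natural log:
  Let L = lim(x→∞) (4x)^(1/x)
  Then ln(L) = lim(x→∞) [exponent × ln(base)]
  Evaluate using L'Hôpital or standard limits, then exponentiate.
  L = 1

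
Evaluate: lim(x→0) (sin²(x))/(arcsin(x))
This is a 0/0 indeterminate form.

Apply L'Hôpital's rule: differentiate numerator and denominator separately.
  f(x) = sin(x)^2   ⇒   f'(x) = 2·sin(x)·cos(x)
  g(x) = asin(x)   ⇒   g'(x) = 1/sqrt(1 - x^2)
  lim(x→0) f'(x)/g'(x) = lim(x→0) (2·sin(x)·cos(x))/(1/sqrt(1 - x^2))
  = 0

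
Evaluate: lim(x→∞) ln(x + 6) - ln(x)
This is an ∞-∞ indeterminate form.

Combine fractions or rationalize to convert ∞-∞ to 0/0 form:
  lim(x→∞) ln(x + 6) - ln(x) = 0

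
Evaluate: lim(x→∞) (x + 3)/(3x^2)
This is an ∞/∞ indeterminate form.

Apply L'Hôpital's rule: differentiate numerator and denominator separately.
  f(x) = x + 3   ⇒   f'(x) = 1
  g(x) = 3·x^2   ⇒   g'(x) = 6·x
  lim(x→∞) f'(x)/g'(x) = lim(x→∞) (1)/(6·x)
  = 0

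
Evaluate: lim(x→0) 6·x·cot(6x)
This is a 0·∞ indeterminate form.

Rewrite 0·∞ as a quotient (0/0 or ∞/∞ form), then apply L'Hôpital's rule:
  lim(x→0) 6·x·cot(6x) = 1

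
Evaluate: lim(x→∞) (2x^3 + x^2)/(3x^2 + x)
This is an ∞/∞ indeterminate form.

Apply L'Hôpital's rule: differentiate numerator and denominator separately.
  f(x) = 2·x^3 + x^2   ⇒   f'(x) = 6·x^2 + 2·x
  g(x) = 3·x^2 + x   ⇒   g'(x) = 6·x + 1
  lim(x→∞) f'(x)/g'(x) = lim(x→∞) (6·x^2 + 2·x)/(6·x + 1)
  = ∞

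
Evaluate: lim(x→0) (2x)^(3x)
This is an exponential indeterminate form.

For exponential indeterminate forms, take the natural log:
  Let L = lim(x→0) (2x)^(3x)
  Then ln(L) = lim(x→0) [exponent × ln(base)]
  Evaluate using L'Hôpital or standard limits, then exponentiate.
  L = 1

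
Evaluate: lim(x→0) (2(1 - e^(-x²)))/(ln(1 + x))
This is a 0/0 indeterminate form.

Apply L'Hôpital's rule: differentiate numerator and denominator separately.
  f(x) = 2 - 2·e^(-x^2)   ⇒   f'(x) = 4·x·e^(-x^2)
  g(x) = ln(x + 1)   ⇒   g'(x) = 1/(x + 1)
  lim(x→0) f'(x)/g'(x) = lim(x→0) (4·x·e^(-x^2))/(1/(x + 1))
  = 0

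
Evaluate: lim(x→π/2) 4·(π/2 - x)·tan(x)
This is a 0·∞ indeterminate form.

Rewrite 0·∞ as a quotient (0/0 or ∞/∞ form), then apply L'Hôpital's rule:
  lim(x→π/2) 4·(π/2 - x)·tan(x) = 4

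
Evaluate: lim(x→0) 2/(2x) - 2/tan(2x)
This is an ∞-∞ indeterminate form.

Combine fractions or rationalize to convert ∞-∞ to 0/0 form:
  lim(x→0) 2/(2x) - 2/tan(2x) = 0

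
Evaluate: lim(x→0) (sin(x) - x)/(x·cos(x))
This is a 0/0 indeterminate form.

Apply L'Hôpital's rule: differentiate numerator and denominator separately.
  f(x) = -x + sin(x)   ⇒   f'(x) = cos(x) - 1
  g(x) = x·cos(x)   ⇒   g'(x) = -x·sin(x) + cos(x)
  lim(x→0) f'(x)/g'(x) = lim(x→0) (cos(x) - 1)/(-x·sin(x) + cos(x))
  = 0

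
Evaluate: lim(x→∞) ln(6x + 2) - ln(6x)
This is an ∞-∞ indeterminate form.

Combine fractions or rationalize to convert ∞-∞ to 0/0 form:
  lim(x→∞) ln(6x + 2) - ln(6x) = 0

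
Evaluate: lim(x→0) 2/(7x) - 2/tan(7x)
This is an ∞-∞ indeterminate form.

Combine fractions or rationalize to convert ∞-∞ to 0/0 form:
  lim(x→0) 2/(7x) - 2/tan(7x) = 0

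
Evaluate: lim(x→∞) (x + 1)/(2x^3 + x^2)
This is an ∞/∞ indeterminate form.

Apply L'Hôpital's rule: differentiate numerator and denominator separately.
  f(x) = x + 1   ⇒   f'(x) = 1
  g(x) = 2·x^3 + x^2   ⇒   g'(x) = 6·x^2 + 2·x
  lim(x→∞) f'(x)/g'(x) = lim(x→∞) (1)/(6·x^2 + 2·x)
  = 0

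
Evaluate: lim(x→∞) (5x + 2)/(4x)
This is an ∞/∞ indeterminate form.

Apply L'Hôpital's rule: differentiate numerator and denominator separately.
  f(x) = 5·x + 2   ⇒   f'(x) = 5
  g(x) = 4·x   ⇒   g'(x) = 4
  lim(x→∞) f'(x)/g'(x) = lim(x→∞) (5)/(4)
  = 5/4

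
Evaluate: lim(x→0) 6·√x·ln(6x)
This is a 0·∞ indeterminate form.

Rewrite 0·∞ as a quotient (0/0 or ∞/∞ form), then apply L'Hôpital's rule:
  lim(x→0) 6·√x·ln(6x) = 0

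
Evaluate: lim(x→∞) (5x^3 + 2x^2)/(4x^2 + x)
This is an ∞/∞ indeterminate form.

Apply L'Hôpital's rule: differentiate numerator and denominator separately.
  f(x) = 5·x^3 + 2·x^2   ⇒   f'(x) = 15·x^2 + 4·x
  g(x) = 4·x^2 + x   ⇒   g'(x) = 8·x + 1
  lim(x→∞) f'(x)/g'(x) = lim(x→∞) (15·x^2 + 4·x)/(8·x + 1)
  = ∞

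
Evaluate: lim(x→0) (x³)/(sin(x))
This is a 0/0 indeterminate form.

Apply L'Hôpital's rule: differentiate numerator and denominator separately.
  f(x) = x^3   ⇒   f'(x) = 3·x^2
  g(x) = sin(x)   ⇒   g'(x) = cos(x)
  lim(x→0) f'(x)/g'(x) = lim(x→0) (3·x^2)/(cos(x))
  = 0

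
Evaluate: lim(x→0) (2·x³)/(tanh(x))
This is a 0/0 indeterminate form.

Apply L'Hôpital's rule: differentiate numerator and denominator separately.
  f(x) = 2·x^3   ⇒   f'(x) = 6·x^2
  g(x) = tanh(x)   ⇒   g'(x) = 1 - tanh(x)^2
  lim(x→0) f'(x)/g'(x) = lim(x→0) (6·x^2)/(1 - tanh(x)^2)
  = 0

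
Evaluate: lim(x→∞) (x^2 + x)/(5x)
This is an ∞/∞ indeterminate form.

Apply L'Hôpital's rule: differentiate numerator and denominator separately.
  f(x) = x^2 + x   ⇒   f'(x) = 2·x + 1
  g(x) = 5·x   ⇒   g'(x) = 5
  lim(x→∞) f'(x)/g'(x) = lim(x→∞) (2·x + 1)/(5)
  = ∞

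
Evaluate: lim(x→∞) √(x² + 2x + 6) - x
This is an ∞-∞ indeterminate form.

Combine fractions or rationalize to convert ∞-∞ to 0/0 form:
  lim(x→∞) √(x² + 2x + 6) - x = 1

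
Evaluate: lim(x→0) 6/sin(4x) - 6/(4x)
This is an ∞-∞ indeterminate form.

Combine fractions or rationalize to convert ∞-∞ to 0/0 form:
  lim(x→0) 6/sin(4x) - 6/(4x) = 0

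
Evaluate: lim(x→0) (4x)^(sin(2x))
This is an exponential indeterminate form.

For exponential indeterminate forms, take the natural log:
  Let L = lim(x→0) (4x)^(sin(2x))
  Then ln(L) = lim(x→0) [exponent × ln(base)]
  Evaluate using L'Hôpital or standard limits, then exponentiate.
  L = 1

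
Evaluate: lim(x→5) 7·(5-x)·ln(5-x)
This is a 0·∞ indeterminate form.

Rewrite 0·∞ as a quotient (0/0 or ∞/∞ form), then apply L'Hôpital's rule:
  lim(x→5) 7·(5-x)·ln(5-x) = 0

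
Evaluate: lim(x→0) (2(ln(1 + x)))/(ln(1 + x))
This is a 0/0 indeterminate form.

Apply L'Hôpital's rule: differentiate numerator and denominator separately.
  f(x) = 2·ln(x + 1)   ⇒   f'(x) = 2/(x + 1)
  g(x) = ln(x + 1)   ⇒   g'(x) = 1/(x + 1)
  lim(x→0) f'(x)/g'(x) = lim(x→0) (2/(x + 1))/(1/(x + 1))
  = 2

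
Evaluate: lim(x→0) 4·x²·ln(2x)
This is a 0·∞ indeterminate form.

Rewrite 0·∞ as a quotient (0/0 or ∞/∞ form), then apply L'Hôpital's rule:
  lim(x→0) 4·x²·ln(2x) = 0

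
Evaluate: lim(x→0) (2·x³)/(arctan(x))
This is a 0/0 indeterminate form.

Apply L'Hôpital's rule: differentiate numerator and denominator separately.
  f(x) = 2·x^3   ⇒   f'(x) = 6·x^2
  g(x) = atan(x)   ⇒   g'(x) = 1/(x^2 + 1)
  lim(x→0) f'(x)/g'(x) = lim(x→0) (6·x^2)/(1/(x^2 + 1))
  = 0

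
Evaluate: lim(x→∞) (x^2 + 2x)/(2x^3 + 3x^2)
This is an ∞/∞ indeterminate form.

Apply L'Hôpital's rule: differentiate numerator and denominator separately.
  f(x) = x^2 + 2·x   ⇒   f'(x) = 2·x + 2
  g(x) = 2·x^3 + 3·x^2   ⇒   g'(x) = 6·x^2 + 6·x
  lim(x→∞) f'(x)/g'(x) = lim(x→∞) (2·x + 2)/(6·x^2 + 6·x)
  = 0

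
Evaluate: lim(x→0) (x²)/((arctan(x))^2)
This is a 0/0 indeterminate form.

Apply L'Hôpital's rule: differentiate numerator and denominator separately.
  f(x) = x^2   ⇒   f'(x) = 2·x
  g(x) = atan(x)^2   ⇒   g'(x) = 2·atan(x)/(x^2 + 1)
  lim(x→0) f'(x)/g'(x) = lim(x→0) (2·x)/(2·atan(x)/(x^2 + 1))
  = 1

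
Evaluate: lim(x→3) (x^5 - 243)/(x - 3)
This is a standard limit.

Factor or rationalize the expression:
  lim(x→3) (x^5 - 243)/(x - 3) = 405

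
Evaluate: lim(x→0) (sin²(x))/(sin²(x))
This is a 0/0 indeterminate form.

Apply L'Hôpital's rule: differentiate numerator and denominator separately.
  f(x) = sin(x)^2   ⇒   f'(x) = 2·sin(x)·cos(x)
  g(x) = sin(x)^2   ⇒   g'(x) = 2·sin(x)·cos(x)
  lim(x→0) f'(x)/g'(x) = lim(x→0) (2·sin(x)·cos(x))/(2·sin(x)·cos(x))
  = 1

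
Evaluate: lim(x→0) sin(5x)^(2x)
This is an exponential indeterminate form.

For exponential indeterminate forms, take the natural log:
  Let L = lim(x→0) sin(5x)^(2x)
  Then ln(L) = lim(x→0) [exponent × ln(base)]
  Evaluate using L'Hôpital or standard limits, then exponentiate.
  L = 1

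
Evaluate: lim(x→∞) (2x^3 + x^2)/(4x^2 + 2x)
This is an ∞/∞ indeterminate form.

Apply L'Hôpital's rule: differentiate numerator and denominator separately.
  f(x) = 2·x^3 + x^2   ⇒   f'(x) = 6·x^2 + 2·x
  g(x) = 4·x^2 + 2·x   ⇒   g'(x) = 8·x + 2
  lim(x→∞) f'(x)/g'(x) = lim(x→∞) (6·x^2 + 2·x)/(8·x + 2)
  = ∞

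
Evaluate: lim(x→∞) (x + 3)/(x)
This is an ∞/∞ indeterminate form.

Apply L'Hôpital's rule: differentiate numerator and denominator separately.
  f(x) = x + 3   ⇒   f'(x) = 1
  g(x) = x   ⇒   g'(x) = 1
  lim(x→∞) f'(x)/g'(x) = lim(x→∞) (1)/(1)
  = 1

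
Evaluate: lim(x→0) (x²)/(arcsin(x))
This is a 0/0 indeterminate form.

Apply L'Hôpital's rule: differentiate numerator and denominator separately.
  f(x) = x^2   ⇒   f'(x) = 2·x
  g(x) = asin(x)   ⇒   g'(x) = 1/sqrt(1 - x^2)
  lim(x→0) f'(x)/g'(x) = lim(x→0) (2·x)/(1/sqrt(1 - x^2))
  = 0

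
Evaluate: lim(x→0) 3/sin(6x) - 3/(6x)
This is an ∞-∞ indeterminate form.

Combine fractions or rationalize to convert ∞-∞ to 0/0 form:
  lim(x→0) 3/sin(6x) - 3/(6x) = 0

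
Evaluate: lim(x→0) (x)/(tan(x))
This is a 0/0 indeterminate form.

Apply L'Hôpital's rule: differentiate numerator and denominator separately.
  f(x) = x   ⇒   f'(x) = 1
  g(x) = tan(x)   ⇒   g'(x) = tan(x)^2 + 1
  lim(x→0) f'(x)/g'(x) = lim(x→0) (1)/(tan(x)^2 + 1)
  = 1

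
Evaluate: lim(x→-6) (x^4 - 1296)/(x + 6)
This is a standard limit.

Factor or rationalize the expression:
  lim(x→-6) (x^4 - 1296)/(x + 6) = -864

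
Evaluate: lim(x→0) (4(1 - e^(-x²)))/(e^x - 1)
This is a 0/0 indeterminate form.

Apply L'Hôpital's rule: differentiate numerator and denominator separately.
  f(x) = 4 - 4·e^(-x^2)   ⇒   f'(x) = 8·x·e^(-x^2)
  g(x) = e^(x) - 1   ⇒   g'(x) = e^(x)
  lim(x→0) f'(x)/g'(x) = lim(x→0) (8·x·e^(-x^2))/(e^(x))
  = 0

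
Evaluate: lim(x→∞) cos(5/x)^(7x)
This is an exponential indeterminate form.

For exponential indeterminate forms, take the natural log:
  Let L = lim(x→∞) cos(5/x)^(7x)
  Then ln(L) = lim(x→∞) [exponent × ln(base)]
  Evaluate using L'Hôpital or standard limits, then exponentiate.
  L = 1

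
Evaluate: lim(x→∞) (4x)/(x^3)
This is an ∞/∞ indeterminate form.

Apply L'Hôpital's rule: differentiate numerator and denominator separately.
  f(x) = 4·x   ⇒   f'(x) = 4
  g(x) = x^3   ⇒   g'(x) = 3·x^2
  lim(x→∞) f'(x)/g'(x) = lim(x→∞) (4)/(3·x^2)
  = 0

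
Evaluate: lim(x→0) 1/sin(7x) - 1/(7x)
This is an ∞-∞ indeterminate form.

Combine fractions or rationalize to convert ∞-∞ to 0/0 form:
  lim(x→0) 1/sin(7x) - 1/(7x) = 0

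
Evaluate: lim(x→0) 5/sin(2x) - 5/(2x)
This is an ∞-∞ indeterminate form.

Combine fractions or rationalize to convert ∞-∞ to 0/0 form:
  lim(x→0) 5/sin(2x) - 5/(2x) = 0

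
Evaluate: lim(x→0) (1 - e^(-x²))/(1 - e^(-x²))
This is a 0/0 indeterminate form.

Apply L'Hôpital's rule: differentiate numerator and denominator separately.
  f(x) = 1 - e^(-x^2)   ⇒   f'(x) = 2·x·e^(-x^2)
  g(x) = 1 - e^(-x^2)   ⇒   g'(x) = 2·x·e^(-x^2)
  lim(x→0) f'(x)/g'(x) = lim(x→0) (2·x·e^(-x^2))/(2·x·e^(-x^2))
  = 1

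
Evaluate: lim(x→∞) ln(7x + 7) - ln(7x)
This is an ∞-∞ indeterminate form.

Combine fractions or rationalize to convert ∞-∞ to 0/0 form:
  lim(x→∞) ln(7x + 7) - ln(7x) = 0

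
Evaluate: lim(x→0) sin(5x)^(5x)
This is an exponential indeterminate form.

For exponential indeterminate forms, take the natural log:
  Let L = lim(x→0) sin(5x)^(5x)
  Then ln(L) = lim(x→0) [exponent × ln(base)]
  Evaluate using L'Hôpital or standard limits, then exponentiate.
  L = 1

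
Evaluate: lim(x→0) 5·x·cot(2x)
This is a 0·∞ indeterminate form.

Rewrite 0·∞ as a quotient (0/0 or ∞/∞ form), then apply L'Hôpital's rule:
  lim(x→0) 5·x·cot(2x) = 5/2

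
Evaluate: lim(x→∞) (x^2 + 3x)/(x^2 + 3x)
This is an ∞/∞ indeterminate form.

Apply L'Hôpital's rule: differentiate numerator and denominator separately.
  f(x) = x^2 + 3·x   ⇒   f'(x) = 2·x + 3
  g(x) = x^2 + 3·x   ⇒   g'(x) = 2·x + 3
  lim(x→∞) f'(x)/g'(x) = lim(x→∞) (2·x + 3)/(2·x + 3)
  = 1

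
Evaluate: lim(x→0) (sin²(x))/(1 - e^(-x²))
This is a 0/0 indeterminate form.

Apply L'Hôpital's rule: differentiate numerator and denominator separately.
  f(x) = sin(x)^2   ⇒   f'(x) = 2·sin(x)·cos(x)
  g(x) = 1 - e^(-x^2)   ⇒   g'(x) = 2·x·e^(-x^2)
  lim(x→0) f'(x)/g'(x) = lim(x→0) (2·sin(x)·cos(x))/(2·x·e^(-x^2))
  = 1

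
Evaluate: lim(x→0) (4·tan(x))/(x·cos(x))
This is a 0/0 indeterminate form.

Apply L'Hôpital's rule: differentiate numerator and denominator separately.
  f(x) = 4·tan(x)   ⇒   f'(x) = 4·tan(x)^2 + 4
  g(x) = x·cos(x)   ⇒   g'(x) = -x·sin(x) + cos(x)
  lim(x→0) f'(x)/g'(x) = lim(x→0) (4·tan(x)^2 + 4)/(-x·sin(x) + cos(x))
  = 4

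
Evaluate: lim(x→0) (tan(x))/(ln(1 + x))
This is a 0/0 indeterminate form.

Apply L'Hôpital's rule: differentiate numerator and denominator separately.
  f(x) = tan(x)   ⇒   f'(x) = tan(x)^2 + 1
  g(x) = ln(x + 1)   ⇒   g'(x) = 1/(x + 1)
  lim(x→0) f'(x)/g'(x) = lim(x→0) (tan(x)^2 + 1)/(1/(x + 1))
  = 1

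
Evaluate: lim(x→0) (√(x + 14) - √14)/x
This is a standard limit.

Factor or rationalize the expression:
  lim(x→0) (√(x + 14) - √14)/x = sqrt(14)/28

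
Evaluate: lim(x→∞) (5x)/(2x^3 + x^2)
This is an ∞/∞ indeterminate form.

Apply L'Hôpital's rule: differentiate numerator and denominator separately.
  f(x) = 5·x   ⇒   f'(x) = 5
  g(x) = 2·x^3 + x^2   ⇒   g'(x) = 6·x^2 + 2·x
  lim(x→∞) f'(x)/g'(x) = lim(x→∞) (5)/(6·x^2 + 2·x)
  = 0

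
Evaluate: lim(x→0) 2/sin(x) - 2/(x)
This is an ∞-∞ indeterminate form.

Combine fractions or rationalize to convert ∞-∞ to 0/0 form:
  lim(x→0) 2/sin(x) - 2/(x) = 0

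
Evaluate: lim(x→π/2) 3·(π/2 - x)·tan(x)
This is a 0·∞ indeterminate form.

Rewrite 0·∞ as a quotient (0/0 or ∞/∞ form), then apply L'Hôpital's rule:
  lim(x→π/2) 3·(π/2 - x)·tan(x) = 3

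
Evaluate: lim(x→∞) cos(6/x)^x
This is an exponential indeterminate form.

For exponential indeterminate forms, take the natural log:
  Let L = lim(x→∞) cos(6/x)^x
  Then ln(L) = lim(x→∞) [exponent × ln(base)]
  Evaluate using L'Hôpital or standard limits, then exponentiate.
  L = 1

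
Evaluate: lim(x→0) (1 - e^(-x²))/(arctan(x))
This is a 0/0 indeterminate form.

Apply L'Hôpital's rule: differentiate numerator and denominator separately.
  f(x) = 1 - e^(-x^2)   ⇒   f'(x) = 2·x·e^(-x^2)
  g(x) = atan(x)   ⇒   g'(x) = 1/(x^2 + 1)
  lim(x→0) f'(x)/g'(x) = lim(x→0) (2·x·e^(-x^2))/(1/(x^2 + 1))
  = 0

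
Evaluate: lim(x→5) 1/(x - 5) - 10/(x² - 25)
This is an ∞-∞ indeterminate form.

Combine fractions or rationalize to convert ∞-∞ to 0/0 form:
  lim(x→5) 1/(x - 5) - 10/(x² - 25) = 1/10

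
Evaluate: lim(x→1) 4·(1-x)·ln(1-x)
This is a 0·∞ indeterminate form.

Rewrite 0·∞ as a quotient (0/0 or ∞/∞ form), then apply L'Hôpital's rule:
  lim(x→1) 4·(1-x)·ln(1-x) = 0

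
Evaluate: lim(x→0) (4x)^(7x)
This is an exponential indeterminate form.

For exponential indeterminate forms, take the natural log:
  Let L = lim(x→0) (4x)^(7x)
  Then ln(L) = lim(x→0) [exponent × ln(base)]
  Evaluate using L'Hôpital or standard limits, then exponentiate.
  L = 1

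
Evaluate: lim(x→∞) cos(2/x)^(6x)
This is an exponential indeterminate form.

For exponential indeterminate forms, take the natural log:
  Let L = lim(x→∞) cos(2/x)^(6x)
  Then ln(L) = lim(x→∞) [exponent × ln(base)]
  Evaluate using L'Hôpital or standard limits, then exponentiate.
  L = 1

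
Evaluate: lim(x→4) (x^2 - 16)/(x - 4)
This is a standard limit.

Factor or rationalize the expression:
  lim(x→4) (x^2 - 16)/(x - 4) = 8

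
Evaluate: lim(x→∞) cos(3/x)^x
This is an exponential indeterminate form.

For exponential indeterminate forms, take the natural log:
  Let L = lim(x→∞) cos(3/x)^x
  Then ln(L) = lim(x→∞) [exponent × ln(base)]
  Evaluate using L'Hôpital or standard limits, then exponentiate.
  L = 1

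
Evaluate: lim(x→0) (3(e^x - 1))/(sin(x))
This is a 0/0 indeterminate form.

Apply L'Hôpital's rule: differentiate numerator and denominator separately.
  f(x) = 3·e^(x) - 3   ⇒   f'(x) = 3·e^(x)
  g(x) = sin(x)   ⇒   g'(x) = cos(x)
  lim(x→0) f'(x)/g'(x) = lim(x→0) (3·e^(x))/(cos(x))
  = 3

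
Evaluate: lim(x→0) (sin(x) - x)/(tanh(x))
This is a 0/0 indeterminate form.

Apply L'Hôpital's rule: differentiate numerator and denominator separately.
  f(x) = -x + sin(x)   ⇒   f'(x) = cos(x) - 1
  g(x) = tanh(x)   ⇒   g'(x) = 1 - tanh(x)^2
  lim(x→0) f'(x)/g'(x) = lim(x→0) (cos(x) - 1)/(1 - tanh(x)^2)
  = 0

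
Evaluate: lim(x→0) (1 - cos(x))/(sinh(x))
This is a 0/0 indeterminate form.

Apply L'Hôpital's rule: differentiate numerator and denominator separately.
  f(x) = 1 - cos(x)   ⇒   f'(x) = sin(x)
  g(x) = sinh(x)   ⇒   g'(x) = cosh(x)
  lim(x→0) f'(x)/g'(x) = lim(x→0) (sin(x))/(cosh(x))
  = 0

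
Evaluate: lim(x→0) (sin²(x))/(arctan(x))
This is a 0/0 indeterminate form.

Apply L'Hôpital's rule: differentiate numerator and denominator separately.
  f(x) = sin(x)^2   ⇒   f'(x) = 2·sin(x)·cos(x)
  g(x) = atan(x)   ⇒   g'(x) = 1/(x^2 + 1)
  lim(x→0) f'(x)/g'(x) = lim(x→0) (2·sin(x)·cos(x))/(1/(x^2 + 1))
  = 0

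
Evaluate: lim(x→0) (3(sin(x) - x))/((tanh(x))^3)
This is a 0/0 indeterminate form.

Apply L'Hôpital's rule: differentiate numerator and denominator separately.
  f(x) = -3·x + 3·sin(x)   ⇒   f'(x) = 3·cos(x) - 3
  g(x) = tanh(x)^3   ⇒   g'(x) = (3 - 3·tanh(x)^2)·tanh(x)^2
  lim(x→0) f'(x)/g'(x) = lim(x→0) (3·cos(x) - 3)/((3 - 3·tanh(x)^2)·tanh(x)^2)
  = -1/2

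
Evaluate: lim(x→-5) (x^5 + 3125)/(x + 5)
This is a standard limit.

Factor or rationalize the expression:
  lim(x→-5) (x^5 + 3125)/(x + 5) = 3125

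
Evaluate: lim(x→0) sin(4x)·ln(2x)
This is a 0·∞ indeterminate form.

Rewrite 0·∞ as a quotient (0/0 or ∞/∞ form), then apply L'Hôpital's rule:
  lim(x→0) sin(4x)·ln(2x) = 0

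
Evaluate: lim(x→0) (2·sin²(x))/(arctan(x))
This is a 0/0 indeterminate form.

Apply L'Hôpital's rule: differentiate numerator and denominator separately.
  f(x) = 2·sin(x)^2   ⇒   f'(x) = 4·sin(x)·cos(x)
  g(x) = atan(x)   ⇒   g'(x) = 1/(x^2 + 1)
  lim(x→0) f'(x)/g'(x) = lim(x→0) (4·sin(x)·cos(x))/(1/(x^2 + 1))
  = 0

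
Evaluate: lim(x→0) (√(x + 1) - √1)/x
This is a standard limit.

Factor or rationalize the expression:
  lim(x→0) (√(x + 1) - √1)/x = 1/2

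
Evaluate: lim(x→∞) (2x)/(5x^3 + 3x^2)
This is an ∞/∞ indeterminate form.

Apply L'Hôpital's rule: differentiate numerator and denominator separately.
  f(x) = 2·x   ⇒   f'(x) = 2
  g(x) = 5·x^3 + 3·x^2   ⇒   g'(x) = 15·x^2 + 6·x
  lim(x→∞) f'(x)/g'(x) = lim(x→∞) (2)/(15·x^2 + 6·x)
  = 0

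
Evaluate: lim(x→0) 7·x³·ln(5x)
This is a 0·∞ indeterminate form.

Rewrite 0·∞ as a quotient (0/0 or ∞/∞ form), then apply L'Hôpital's rule:
  lim(x→0) 7·x³·ln(5x) = 0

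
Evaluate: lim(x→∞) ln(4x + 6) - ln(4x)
This is an ∞-∞ indeterminate form.

Combine fractions or rationalize to convert ∞-∞ to 0/0 form:
  lim(x→∞) ln(4x + 6) - ln(4x) = 0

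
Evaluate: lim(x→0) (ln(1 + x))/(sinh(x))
This is a 0/0 indeterminate form.

Apply L'Hôpital's rule: differentiate numerator and denominator separately.
  f(x) = ln(x + 1)   ⇒   f'(x) = 1/(x + 1)
  g(x) = sinh(x)   ⇒   g'(x) = cosh(x)
  lim(x→0) f'(x)/g'(x) = lim(x→0) (1/(x + 1))/(cosh(x))
  = 1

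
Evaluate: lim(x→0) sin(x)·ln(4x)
This is a 0·∞ indeterminate form.

Rewrite 0·∞ as a quotient (0/0 or ∞/∞ form), then apply L'Hôpital's rule:
  lim(x→0) sin(x)·ln(4x) = 0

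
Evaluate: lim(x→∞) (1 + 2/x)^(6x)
This is an exponential indeterminate form.

For exponential indeterminate forms, take the natural log:
  Let L = lim(x→∞) (1 + 2/x)^(6x)
  Then ln(L) = lim(x→∞) [exponent × ln(base)]
  Evaluate using L'Hôpital or standard limits, then exponentiate.
  L = e^(12)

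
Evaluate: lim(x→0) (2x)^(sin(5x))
This is an exponential indeterminate form.

For exponential indeterminate forms, take the natural log:
  Let L = lim(x→0) (2x)^(sin(5x))
  Then ln(L) = lim(x→0) [exponent × ln(base)]
  Evaluate using L'Hôpital or standard limits, then exponentiate.
  L = 1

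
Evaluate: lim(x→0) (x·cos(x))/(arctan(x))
This is a 0/0 indeterminate form.

Apply L'Hôpital's rule: differentiate numerator and denominator separately.
  f(x) = x·cos(x)   ⇒   f'(x) = -x·sin(x) + cos(x)
  g(x) = atan(x)   ⇒   g'(x) = 1/(x^2 + 1)
  lim(x→0) f'(x)/g'(x) = lim(x→0) (-x·sin(x) + cos(x))/(1/(x^2 + 1))
  = 1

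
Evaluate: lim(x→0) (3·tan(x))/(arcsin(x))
This is a 0/0 indeterminate form.

Apply L'Hôpital's rule: differentiate numerator and denominator separately.
  f(x) = 3·tan(x)   ⇒   f'(x) = 3·tan(x)^2 + 3
  g(x) = asin(x)   ⇒   g'(x) = 1/sqrt(1 - x^2)
  lim(x→0) f'(x)/g'(x) = lim(x→0) (3·tan(x)^2 + 3)/(1/sqrt(1 - x^2))
  = 3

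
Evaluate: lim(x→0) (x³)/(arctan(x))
This is a 0/0 indeterminate form.

Apply L'Hôpital's rule: differentiate numerator and denominator separately.
  f(x) = x^3   ⇒   f'(x) = 3·x^2
  g(x) = atan(x)   ⇒   g'(x) = 1/(x^2 + 1)
  lim(x→0) f'(x)/g'(x) = lim(x→0) (3·x^2)/(1/(x^2 + 1))
  = 0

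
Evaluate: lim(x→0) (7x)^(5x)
This is an exponential indeterminate form.

For exponential indeterminate forms, take the natural log:
  Let L = lim(x→0) (7x)^(5x)
  Then ln(L) = lim(x→0) [exponent × ln(base)]
  Evaluate using L'Hôpital or standard limits, then exponentiate.
  L = 1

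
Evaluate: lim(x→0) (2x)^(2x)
This is an exponential indeterminate form.

For exponential indeterminate forms, take the natural log:
  Let L = lim(x→0) (2x)^(2x)
  Then ln(L) = lim(x→0) [exponent × ln(base)]
  Evaluate using L'Hôpital or standard limits, then exponentiate.
  L = 1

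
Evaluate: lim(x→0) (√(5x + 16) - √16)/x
This is a standard limit.

Factor or rationalize the expression:
  lim(x→0) (√(5x + 16) - √16)/x = 5/8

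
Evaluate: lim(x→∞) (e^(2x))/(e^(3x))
This is an ∞/∞ indeterminate form.

Apply L'Hôpital's rule: differentiate numerator and denominator separately.
  f(x) = e^(2·x)   ⇒   f'(x) = 2·e^(2·x)
  g(x) = e^(3·x)   ⇒   g'(x) = 3·e^(3·x)
  lim(x→∞) f'(x)/g'(x) = lim(x→∞) (2·e^(2·x))/(3·e^(3·x))
  = 0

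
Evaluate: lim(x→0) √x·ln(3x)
This is a 0·∞ indeterminate form.

Rewrite 0·∞ as a quotient (0/0 or ∞/∞ form), then apply L'Hôpital's rule:
  lim(x→0) √x·ln(3x) = 0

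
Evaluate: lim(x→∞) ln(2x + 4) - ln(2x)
This is an ∞-∞ indeterminate form.

Combine fractions or rationalize to convert ∞-∞ to 0/0 form:
  lim(x→∞) ln(2x + 4) - ln(2x) = 0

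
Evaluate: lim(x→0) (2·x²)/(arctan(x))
This is a 0/0 indeterminate form.

Apply L'Hôpital's rule: differentiate numerator and denominator separately.
  f(x) = 2·x^2   ⇒   f'(x) = 4·x
  g(x) = atan(x)   ⇒   g'(x) = 1/(x^2 + 1)
  lim(x→0) f'(x)/g'(x) = lim(x→0) (4·x)/(1/(x^2 + 1))
  = 0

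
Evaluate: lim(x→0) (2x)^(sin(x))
This is an exponential indeterminate form.

For exponential indeterminate forms, take the natural log:
  Let L = lim(x→0) (2x)^(sin(x))
  Then ln(L) = lim(x→0) [exponent × ln(base)]
  Evaluate using L'Hôpital or standard limits, then exponentiate.
  L = 1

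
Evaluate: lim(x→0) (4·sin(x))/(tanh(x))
This is a 0/0 indeterminate form.

Apply L'Hôpital's rule: differentiate numerator and denominator separately.
  f(x) = 4·sin(x)   ⇒   f'(x) = 4·cos(x)
  g(x) = tanh(x)   ⇒   g'(x) = 1 - tanh(x)^2
  lim(x→0) f'(x)/g'(x) = lim(x→0) (4·cos(x))/(1 - tanh(x)^2)
  = 4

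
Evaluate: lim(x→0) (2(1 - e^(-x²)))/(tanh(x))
This is a 0/0 indeterminate form.

Apply L'Hôpital's rule: differentiate numerator and denominator separately.
  f(x) = 2 - 2·e^(-x^2)   ⇒   f'(x) = 4·x·e^(-x^2)
  g(x) = tanh(x)   ⇒   g'(x) = 1 - tanh(x)^2
  lim(x→0) f'(x)/g'(x) = lim(x→0) (4·x·e^(-x^2))/(1 - tanh(x)^2)
  = 0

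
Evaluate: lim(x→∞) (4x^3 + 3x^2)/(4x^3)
This is an ∞/∞ indeterminate form.

Apply L'Hôpital's rule: differentiate numerator and denominator separately.
  f(x) = 4·x^3 + 3·x^2   ⇒   f'(x) = 12·x^2 + 6·x
  g(x) = 4·x^3   ⇒   g'(x) = 12·x^2
  lim(x→∞) f'(x)/g'(x) = lim(x→∞) (12·x^2 + 6·x)/(12·x^2)
  = 1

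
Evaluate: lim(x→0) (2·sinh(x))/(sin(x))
This is a 0/0 indeterminate form.

Apply L'Hôpital's rule: differentiate numerator and denominator separately.
  f(x) = 2·sinh(x)   ⇒   f'(x) = 2·cosh(x)
  g(x) = sin(x)   ⇒   g'(x) = cos(x)
  lim(x→0) f'(x)/g'(x) = lim(x→0) (2·cosh(x))/(cos(x))
  = 2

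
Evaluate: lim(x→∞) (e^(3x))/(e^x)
This is an ∞/∞ indeterminate form.

Apply L'Hôpital's rule: differentiate numerator and denominator separately.
  f(x) = e^(3·x)   ⇒   f'(x) = 3·e^(3·x)
  g(x) = e^(x)   ⇒   g'(x) = e^(x)
  lim(x→∞) f'(x)/g'(x) = lim(x→∞) (3·e^(3·x))/(e^(x))
  = ∞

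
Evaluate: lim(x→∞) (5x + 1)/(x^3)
This is an ∞/∞ indeterminate form.

Apply L'Hôpital's rule: differentiate numerator and denominator separately.
  f(x) = 5·x + 1   ⇒   f'(x) = 5
  g(x) = x^3   ⇒   g'(x) = 3·x^2
  lim(x→∞) f'(x)/g'(x) = lim(x→∞) (5)/(3·x^2)
  = 0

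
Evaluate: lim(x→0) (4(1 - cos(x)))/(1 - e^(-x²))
This is a 0/0 indeterminate form.

Apply L'Hôpital's rule: differentiate numerator and denominator separately.
  f(x) = 4 - 4·cos(x)   ⇒   f'(x) = 4·sin(x)
  g(x) = 1 - e^(-x^2)   ⇒   g'(x) = 2·x·e^(-x^2)
  lim(x→0) f'(x)/g'(x) = lim(x→0) (4·sin(x))/(2·x·e^(-x^2))
  = 2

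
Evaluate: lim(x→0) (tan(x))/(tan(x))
This is a 0/0 indeterminate form.

Apply L'Hôpital's rule: differentiate numerator and denominator separately.
  f(x) = tan(x)   ⇒   f'(x) = tan(x)^2 + 1
  g(x) = tan(x)   ⇒   g'(x) = tan(x)^2 + 1
  lim(x→0) f'(x)/g'(x) = lim(x→0) (tan(x)^2 + 1)/(tan(x)^2 + 1)
  = 1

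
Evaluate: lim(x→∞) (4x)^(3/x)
This is an exponential indeterminate form.

For exponential indeterminate forms, take the natural log:
  Let L = lim(x→∞) (4x)^(3/x)
  Then ln(L) = lim(x→∞) [exponent × ln(base)]
  Evaluate using L'Hôpital or standard limits, then exponentiate.
  L = 1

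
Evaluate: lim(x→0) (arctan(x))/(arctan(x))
This is a 0/0 indeterminate form.

Apply L'Hôpital's rule: differentiate numerator and denominator separately.
  f(x) = atan(x)   ⇒   f'(x) = 1/(x^2 + 1)
  g(x) = atan(x)   ⇒   g'(x) = 1/(x^2 + 1)
  lim(x→0) f'(x)/g'(x) = lim(x→0) (1/(x^2 + 1))/(1/(x^2 + 1))
  = 1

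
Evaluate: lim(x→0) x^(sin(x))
This is an exponential indeterminate form.

For exponential indeterminate forms, take the natural log:
  Let L = lim(x→0) x^(sin(x))
  Then ln(L) = lim(x→0) [exponent × ln(base)]
  Evaluate using L'Hôpital or standard limits, then exponentiate.
  L = 1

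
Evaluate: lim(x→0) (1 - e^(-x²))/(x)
This is a 0/0 indeterminate form.

Apply L'Hôpital's rule: differentiate numerator and denominator separately.
  f(x) = 1 - e^(-x^2)   ⇒   f'(x) = 2·x·e^(-x^2)
  g(x) = x   ⇒   g'(x) = 1
  lim(x→0) f'(x)/g'(x) = lim(x→0) (2·x·e^(-x^2))/(1)
  = 0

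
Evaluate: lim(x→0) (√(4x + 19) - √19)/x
This is a standard limit.

Factor or rationalize the expression:
  lim(x→0) (√(4x + 19) - √19)/x = 2·sqrt(19)/19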